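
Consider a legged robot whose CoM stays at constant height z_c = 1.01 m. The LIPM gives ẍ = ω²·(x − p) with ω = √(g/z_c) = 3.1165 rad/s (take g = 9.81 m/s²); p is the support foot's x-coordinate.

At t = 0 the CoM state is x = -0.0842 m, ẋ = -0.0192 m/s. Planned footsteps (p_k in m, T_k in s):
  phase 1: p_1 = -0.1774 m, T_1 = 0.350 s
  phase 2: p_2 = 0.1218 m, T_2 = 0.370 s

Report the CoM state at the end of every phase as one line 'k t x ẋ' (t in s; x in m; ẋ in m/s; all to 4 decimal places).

phase 1: p=-0.1774, T=0.350, ωT=1.090775, cosh=1.656268, sinh=1.320312; start (x,ẋ)=(-0.084200, -0.019200) → end (x,ẋ)=(-0.031170, 0.351695)
phase 2: p=0.1218, T=0.370, ωT=1.153105, cosh=1.741835, sinh=1.426180; start (x,ẋ)=(-0.031170, 0.351695) → end (x,ẋ)=(0.016295, -0.067310)

1 0.3500 -0.0312 0.3517
2 0.7200 0.0163 -0.0673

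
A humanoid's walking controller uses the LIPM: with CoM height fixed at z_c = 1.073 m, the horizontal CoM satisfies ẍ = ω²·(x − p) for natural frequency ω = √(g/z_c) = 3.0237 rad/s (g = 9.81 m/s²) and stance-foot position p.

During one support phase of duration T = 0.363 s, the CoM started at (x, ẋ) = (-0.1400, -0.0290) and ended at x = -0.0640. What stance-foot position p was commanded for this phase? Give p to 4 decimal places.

p = -0.2734

ωT = 3.0237·0.363 = 1.097603; cosh(ωT) = 1.665322, sinh(ωT) = 1.331652
x(T) = p + (x₀−p)·cosh(ωT) + (ẋ₀/ω)·sinh(ωT) ⇒ p·(1 − cosh) = x(T) − x₀·cosh − (ẋ₀/ω)·sinh
numerator   = -0.0640 − (-0.1400)·1.665322 − (-0.0290/3.0237)·1.331652 = 0.181917
denominator = 1 − 1.665322 = -0.665322
p = 0.181917 / -0.665322 = -0.2734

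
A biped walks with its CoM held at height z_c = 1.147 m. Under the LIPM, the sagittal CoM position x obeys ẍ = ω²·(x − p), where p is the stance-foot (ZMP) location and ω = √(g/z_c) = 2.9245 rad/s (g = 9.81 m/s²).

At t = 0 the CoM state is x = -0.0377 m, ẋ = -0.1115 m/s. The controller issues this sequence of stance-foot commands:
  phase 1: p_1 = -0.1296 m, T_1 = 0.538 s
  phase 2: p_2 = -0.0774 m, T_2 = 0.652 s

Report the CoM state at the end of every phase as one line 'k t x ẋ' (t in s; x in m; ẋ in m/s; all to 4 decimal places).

1 0.5380 0.0136 0.3398
2 1.1900 0.6179 2.0444

phase 1: p=-0.1296, T=0.538, ωT=1.573381, cosh=2.515135, sinh=2.307792; start (x,ẋ)=(-0.037700, -0.111500) → end (x,ẋ)=(0.013554, 0.339808)
phase 2: p=-0.0774, T=0.652, ωT=1.906774, cosh=3.439949, sinh=3.291390; start (x,ẋ)=(0.013554, 0.339808) → end (x,ẋ)=(0.617914, 2.044412)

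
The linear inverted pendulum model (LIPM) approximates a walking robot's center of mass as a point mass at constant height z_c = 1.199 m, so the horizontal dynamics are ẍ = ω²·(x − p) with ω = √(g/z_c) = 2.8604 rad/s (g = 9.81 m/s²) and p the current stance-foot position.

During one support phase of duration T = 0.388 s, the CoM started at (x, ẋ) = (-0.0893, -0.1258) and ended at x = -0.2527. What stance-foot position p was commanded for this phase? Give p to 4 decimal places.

ωT = 2.8604·0.388 = 1.109835; cosh(ωT) = 1.681736, sinh(ωT) = 1.352123
x(T) = p + (x₀−p)·cosh(ωT) + (ẋ₀/ω)·sinh(ωT) ⇒ p·(1 − cosh) = x(T) − x₀·cosh − (ẋ₀/ω)·sinh
numerator   = -0.2527 − (-0.0893)·1.681736 − (-0.1258/2.8604)·1.352123 = -0.043055
denominator = 1 − 1.681736 = -0.681736
p = -0.043055 / -0.681736 = 0.0632

p = 0.0632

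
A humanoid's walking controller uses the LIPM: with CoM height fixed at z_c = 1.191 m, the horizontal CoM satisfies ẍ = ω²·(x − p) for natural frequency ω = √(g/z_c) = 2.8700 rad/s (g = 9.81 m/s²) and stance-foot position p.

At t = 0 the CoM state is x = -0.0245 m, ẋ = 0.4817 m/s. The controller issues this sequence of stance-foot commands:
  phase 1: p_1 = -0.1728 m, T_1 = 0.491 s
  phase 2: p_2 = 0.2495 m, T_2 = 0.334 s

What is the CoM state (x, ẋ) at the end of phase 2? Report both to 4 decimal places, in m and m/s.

phase 1: p=-0.1728, T=0.491, ωT=1.409170, cosh=2.168452, sinh=1.924106; start (x,ẋ)=(-0.024500, 0.481700) → end (x,ẋ)=(0.471723, 1.863483)
phase 2: p=0.2495, T=0.334, ωT=0.958580, cosh=1.495714, sinh=1.112277; start (x,ẋ)=(0.471723, 1.863483) → end (x,ẋ)=(1.304080, 3.496624)

x = 1.3041, ẋ = 3.4966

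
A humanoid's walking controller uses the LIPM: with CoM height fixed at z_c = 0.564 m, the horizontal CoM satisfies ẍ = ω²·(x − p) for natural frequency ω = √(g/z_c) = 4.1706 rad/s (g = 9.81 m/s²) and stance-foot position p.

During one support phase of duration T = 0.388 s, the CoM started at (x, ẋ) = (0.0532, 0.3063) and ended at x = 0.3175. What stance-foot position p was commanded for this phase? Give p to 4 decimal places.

p = -0.0001

ωT = 4.1706·0.388 = 1.618193; cosh(ωT) = 2.621112, sinh(ωT) = 2.422855
x(T) = p + (x₀−p)·cosh(ωT) + (ẋ₀/ω)·sinh(ωT) ⇒ p·(1 − cosh) = x(T) − x₀·cosh − (ẋ₀/ω)·sinh
numerator   = 0.3175 − (0.0532)·2.621112 − (0.3063/4.1706)·2.422855 = 0.000116
denominator = 1 − 2.621112 = -1.621112
p = 0.000116 / -1.621112 = -0.0001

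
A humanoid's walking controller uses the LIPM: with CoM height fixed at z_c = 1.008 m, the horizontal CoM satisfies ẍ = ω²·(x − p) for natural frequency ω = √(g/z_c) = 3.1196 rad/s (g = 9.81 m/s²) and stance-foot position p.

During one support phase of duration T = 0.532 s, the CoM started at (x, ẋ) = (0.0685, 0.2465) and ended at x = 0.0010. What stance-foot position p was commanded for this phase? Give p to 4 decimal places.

ωT = 3.1196·0.532 = 1.659627; cosh(ωT) = 2.723780, sinh(ωT) = 2.533570
x(T) = p + (x₀−p)·cosh(ωT) + (ẋ₀/ω)·sinh(ωT) ⇒ p·(1 − cosh) = x(T) − x₀·cosh − (ẋ₀/ω)·sinh
numerator   = 0.0010 − (0.0685)·2.723780 − (0.2465/3.1196)·2.533570 = -0.385773
denominator = 1 − 2.723780 = -1.723780
p = -0.385773 / -1.723780 = 0.2238

p = 0.2238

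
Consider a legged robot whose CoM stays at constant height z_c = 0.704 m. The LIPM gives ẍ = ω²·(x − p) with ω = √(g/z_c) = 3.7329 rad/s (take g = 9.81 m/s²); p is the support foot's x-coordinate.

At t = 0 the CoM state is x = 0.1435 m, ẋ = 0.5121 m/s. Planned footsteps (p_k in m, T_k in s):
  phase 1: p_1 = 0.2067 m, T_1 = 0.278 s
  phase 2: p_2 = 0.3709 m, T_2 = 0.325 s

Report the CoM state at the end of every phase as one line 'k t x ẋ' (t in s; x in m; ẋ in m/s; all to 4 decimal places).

phase 1: p=0.2067, T=0.278, ωT=1.037746, cosh=1.588550, sinh=1.234298; start (x,ẋ)=(0.143500, 0.512100) → end (x,ẋ)=(0.275631, 0.522302)
phase 2: p=0.3709, T=0.325, ωT=1.213192, cosh=1.830727, sinh=1.533480; start (x,ẋ)=(0.275631, 0.522302) → end (x,ẋ)=(0.411052, 0.410844)

1 0.2780 0.2756 0.5223
2 0.6030 0.4111 0.4108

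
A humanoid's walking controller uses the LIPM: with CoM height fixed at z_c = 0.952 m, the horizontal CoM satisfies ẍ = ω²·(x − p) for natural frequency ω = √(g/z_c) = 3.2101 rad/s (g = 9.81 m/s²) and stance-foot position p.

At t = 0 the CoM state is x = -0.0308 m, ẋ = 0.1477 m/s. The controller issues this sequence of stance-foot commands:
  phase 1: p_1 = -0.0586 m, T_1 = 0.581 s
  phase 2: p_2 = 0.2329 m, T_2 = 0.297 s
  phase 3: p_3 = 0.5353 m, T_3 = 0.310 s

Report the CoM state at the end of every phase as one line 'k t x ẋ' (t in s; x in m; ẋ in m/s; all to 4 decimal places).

1 0.5810 0.1783 0.7694
2 0.8780 0.4162 0.9527
3 1.1880 0.6988 1.0184

phase 1: p=-0.0586, T=0.581, ωT=1.865068, cosh=3.305631, sinh=3.150745; start (x,ẋ)=(-0.030800, 0.147700) → end (x,ẋ)=(0.178266, 0.769417)
phase 2: p=0.2329, T=0.297, ωT=0.953400, cosh=1.489972, sinh=1.104543; start (x,ẋ)=(0.178266, 0.769417) → end (x,ẋ)=(0.416240, 0.952692)
phase 3: p=0.5353, T=0.310, ωT=0.995131, cosh=1.537377, sinh=1.167702; start (x,ẋ)=(0.416240, 0.952692) → end (x,ẋ)=(0.698810, 1.018357)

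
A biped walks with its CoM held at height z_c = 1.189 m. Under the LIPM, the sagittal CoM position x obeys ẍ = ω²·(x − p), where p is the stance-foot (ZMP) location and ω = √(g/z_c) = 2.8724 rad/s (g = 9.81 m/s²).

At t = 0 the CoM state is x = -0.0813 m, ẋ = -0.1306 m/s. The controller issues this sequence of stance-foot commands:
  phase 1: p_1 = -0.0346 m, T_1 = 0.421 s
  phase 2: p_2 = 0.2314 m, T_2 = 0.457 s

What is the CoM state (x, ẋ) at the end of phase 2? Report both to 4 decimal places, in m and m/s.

phase 1: p=-0.0346, T=0.421, ωT=1.209280, cosh=1.824742, sinh=1.526330; start (x,ẋ)=(-0.081300, -0.130600) → end (x,ẋ)=(-0.189213, -0.443055)
phase 2: p=0.2314, T=0.457, ωT=1.312687, cosh=1.992620, sinh=1.723524; start (x,ẋ)=(-0.189213, -0.443055) → end (x,ẋ)=(-0.872569, -2.965151)

x = -0.8726, ẋ = -2.9652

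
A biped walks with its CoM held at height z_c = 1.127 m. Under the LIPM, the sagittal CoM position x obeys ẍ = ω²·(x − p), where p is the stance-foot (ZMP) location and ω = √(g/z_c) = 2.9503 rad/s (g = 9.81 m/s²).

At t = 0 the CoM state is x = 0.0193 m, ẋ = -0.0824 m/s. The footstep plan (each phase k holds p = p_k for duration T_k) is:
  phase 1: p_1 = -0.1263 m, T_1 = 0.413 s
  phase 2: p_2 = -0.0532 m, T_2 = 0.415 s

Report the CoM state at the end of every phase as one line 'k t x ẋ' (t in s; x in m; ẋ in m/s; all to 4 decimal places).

phase 1: p=-0.1263, T=0.413, ωT=1.218474, cosh=1.838852, sinh=1.543171; start (x,ẋ)=(0.019300, -0.082400) → end (x,ẋ)=(0.098337, 0.511369)
phase 2: p=-0.0532, T=0.415, ωT=1.224374, cosh=1.847989, sinh=1.554048; start (x,ẋ)=(0.098337, 0.511369) → end (x,ẋ)=(0.496198, 1.639787)

1 0.4130 0.0983 0.5114
2 0.8280 0.4962 1.6398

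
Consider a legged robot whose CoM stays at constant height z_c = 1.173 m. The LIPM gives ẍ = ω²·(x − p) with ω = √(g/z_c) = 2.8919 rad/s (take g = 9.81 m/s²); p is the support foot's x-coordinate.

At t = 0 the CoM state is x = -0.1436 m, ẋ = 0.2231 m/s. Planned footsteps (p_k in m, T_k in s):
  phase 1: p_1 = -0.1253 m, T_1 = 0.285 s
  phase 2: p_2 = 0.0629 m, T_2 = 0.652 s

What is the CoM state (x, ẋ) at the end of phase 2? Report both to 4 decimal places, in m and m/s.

x = -0.1326, ẋ = -0.4643

phase 1: p=-0.1253, T=0.285, ωT=0.824191, cosh=1.359313, sinh=0.920724; start (x,ẋ)=(-0.143600, 0.223100) → end (x,ẋ)=(-0.079145, 0.254536)
phase 2: p=0.0629, T=0.652, ωT=1.885519, cosh=3.370761, sinh=3.219011; start (x,ẋ)=(-0.079145, 0.254536) → end (x,ẋ)=(-0.132571, -0.464322)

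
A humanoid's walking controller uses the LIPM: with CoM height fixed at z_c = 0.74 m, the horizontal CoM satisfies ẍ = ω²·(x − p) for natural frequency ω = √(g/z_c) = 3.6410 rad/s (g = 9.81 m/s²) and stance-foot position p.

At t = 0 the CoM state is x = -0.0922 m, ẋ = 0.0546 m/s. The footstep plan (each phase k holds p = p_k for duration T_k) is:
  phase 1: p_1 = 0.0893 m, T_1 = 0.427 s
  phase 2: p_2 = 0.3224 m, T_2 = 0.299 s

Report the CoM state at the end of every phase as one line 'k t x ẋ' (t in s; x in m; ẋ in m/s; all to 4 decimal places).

phase 1: p=0.0893, T=0.427, ωT=1.554707, cosh=2.472475, sinh=2.261224; start (x,ẋ)=(-0.092200, 0.054600) → end (x,ẋ)=(-0.325545, -1.359314)
phase 2: p=0.3224, T=0.299, ωT=1.088659, cosh=1.653478, sinh=1.316810; start (x,ẋ)=(-0.325545, -1.359314) → end (x,ẋ)=(-1.240575, -5.354172)

1 0.4270 -0.3255 -1.3593
2 0.7260 -1.2406 -5.3542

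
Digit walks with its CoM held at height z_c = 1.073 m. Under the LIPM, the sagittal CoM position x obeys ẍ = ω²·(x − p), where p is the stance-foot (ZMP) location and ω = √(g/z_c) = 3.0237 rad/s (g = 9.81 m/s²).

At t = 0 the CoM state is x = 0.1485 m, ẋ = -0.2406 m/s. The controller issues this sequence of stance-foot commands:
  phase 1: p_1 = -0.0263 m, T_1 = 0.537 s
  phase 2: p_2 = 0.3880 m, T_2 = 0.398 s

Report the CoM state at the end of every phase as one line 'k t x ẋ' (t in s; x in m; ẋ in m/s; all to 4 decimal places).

phase 1: p=-0.0263, T=0.537, ωT=1.623727, cosh=2.634560, sinh=2.437398; start (x,ẋ)=(0.148500, -0.240600) → end (x,ẋ)=(0.240274, 0.654394)
phase 2: p=0.3880, T=0.398, ωT=1.203433, cosh=1.815848, sinh=1.515686; start (x,ẋ)=(0.240274, 0.654394) → end (x,ẋ)=(0.447779, 0.511254)

1 0.5370 0.2403 0.6544
2 0.9350 0.4478 0.5113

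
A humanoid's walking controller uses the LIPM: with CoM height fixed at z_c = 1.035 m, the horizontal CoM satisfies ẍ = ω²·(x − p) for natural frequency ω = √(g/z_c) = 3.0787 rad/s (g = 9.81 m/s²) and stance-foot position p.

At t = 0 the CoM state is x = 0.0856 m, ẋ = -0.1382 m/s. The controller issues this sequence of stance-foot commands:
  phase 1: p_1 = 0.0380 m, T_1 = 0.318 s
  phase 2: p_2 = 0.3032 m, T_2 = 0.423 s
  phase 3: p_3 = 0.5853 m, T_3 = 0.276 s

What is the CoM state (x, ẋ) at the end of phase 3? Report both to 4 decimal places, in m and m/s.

x = -0.9279, ẋ = -4.2050

phase 1: p=0.0380, T=0.318, ωT=0.979027, cosh=1.518770, sinh=1.143094; start (x,ẋ)=(0.085600, -0.138200) → end (x,ẋ)=(0.058981, -0.042378)
phase 2: p=0.3032, T=0.423, ωT=1.302290, cosh=1.974809, sinh=1.702900; start (x,ẋ)=(0.058981, -0.042378) → end (x,ẋ)=(-0.202526, -1.364060)
phase 3: p=0.5853, T=0.276, ωT=0.849721, cosh=1.383264, sinh=0.955730; start (x,ẋ)=(-0.202526, -1.364060) → end (x,ẋ)=(-0.927921, -4.204961)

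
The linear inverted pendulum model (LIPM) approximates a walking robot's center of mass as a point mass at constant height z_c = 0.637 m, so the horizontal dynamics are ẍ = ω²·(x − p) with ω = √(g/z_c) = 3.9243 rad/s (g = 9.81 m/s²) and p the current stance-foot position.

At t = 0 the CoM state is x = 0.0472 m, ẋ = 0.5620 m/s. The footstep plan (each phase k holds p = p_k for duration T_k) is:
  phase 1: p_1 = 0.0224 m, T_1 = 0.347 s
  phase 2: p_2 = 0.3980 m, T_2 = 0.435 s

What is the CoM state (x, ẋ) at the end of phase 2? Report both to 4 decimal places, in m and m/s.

phase 1: p=0.0224, T=0.347, ωT=1.361732, cosh=2.079582, sinh=1.823366; start (x,ẋ)=(0.047200, 0.562000) → end (x,ẋ)=(0.335098, 1.346180)
phase 2: p=0.3980, T=0.435, ωT=1.707070, cosh=2.847092, sinh=2.665696; start (x,ẋ)=(0.335098, 1.346180) → end (x,ẋ)=(1.133345, 3.174684)

x = 1.1333, ẋ = 3.1747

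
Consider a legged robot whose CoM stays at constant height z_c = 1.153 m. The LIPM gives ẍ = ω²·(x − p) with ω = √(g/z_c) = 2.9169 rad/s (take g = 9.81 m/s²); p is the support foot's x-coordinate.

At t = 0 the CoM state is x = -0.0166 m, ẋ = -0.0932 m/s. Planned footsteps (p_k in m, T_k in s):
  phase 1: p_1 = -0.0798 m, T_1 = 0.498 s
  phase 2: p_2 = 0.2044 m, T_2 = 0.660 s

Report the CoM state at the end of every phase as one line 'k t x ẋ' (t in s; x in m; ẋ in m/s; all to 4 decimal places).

phase 1: p=-0.0798, T=0.498, ωT=1.452616, cosh=2.254120, sinh=2.020162; start (x,ẋ)=(-0.016600, -0.093200) → end (x,ẋ)=(-0.001887, 0.162329)
phase 2: p=0.2044, T=0.660, ωT=1.925154, cosh=3.501029, sinh=3.355176; start (x,ẋ)=(-0.001887, 0.162329) → end (x,ẋ)=(-0.331098, -1.450556)

1 0.4980 -0.0019 0.1623
2 1.1580 -0.3311 -1.4506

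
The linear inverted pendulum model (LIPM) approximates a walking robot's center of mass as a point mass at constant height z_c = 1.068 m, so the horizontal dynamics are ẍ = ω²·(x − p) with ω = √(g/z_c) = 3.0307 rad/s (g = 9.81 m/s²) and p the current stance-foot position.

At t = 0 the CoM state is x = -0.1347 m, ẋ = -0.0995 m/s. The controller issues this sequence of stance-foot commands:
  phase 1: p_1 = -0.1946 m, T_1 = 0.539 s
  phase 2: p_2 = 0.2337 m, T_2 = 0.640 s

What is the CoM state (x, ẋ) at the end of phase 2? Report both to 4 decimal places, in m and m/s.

phase 1: p=-0.1946, T=0.539, ωT=1.633547, cosh=2.658624, sinh=2.463388; start (x,ẋ)=(-0.134700, -0.099500) → end (x,ẋ)=(-0.116223, 0.182668)
phase 2: p=0.2337, T=0.640, ωT=1.939648, cosh=3.550028, sinh=3.406274; start (x,ẋ)=(-0.116223, 0.182668) → end (x,ẋ)=(-0.803233, -2.963919)

x = -0.8032, ẋ = -2.9639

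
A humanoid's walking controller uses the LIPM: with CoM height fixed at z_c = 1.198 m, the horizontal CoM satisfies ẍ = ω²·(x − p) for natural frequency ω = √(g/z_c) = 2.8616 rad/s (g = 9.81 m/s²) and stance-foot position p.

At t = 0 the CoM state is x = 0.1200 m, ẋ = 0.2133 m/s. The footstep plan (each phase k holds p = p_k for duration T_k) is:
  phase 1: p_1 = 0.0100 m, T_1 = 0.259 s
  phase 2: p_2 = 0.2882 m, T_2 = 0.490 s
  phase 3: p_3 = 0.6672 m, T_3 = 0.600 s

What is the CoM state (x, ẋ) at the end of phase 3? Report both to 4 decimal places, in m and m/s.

x = 0.8058, ẋ = 0.6245

phase 1: p=0.0100, T=0.259, ωT=0.741154, cosh=1.287460, sinh=0.810897; start (x,ẋ)=(0.120000, 0.213300) → end (x,ẋ)=(0.212064, 0.529866)
phase 2: p=0.2882, T=0.490, ωT=1.402184, cosh=2.155063, sinh=1.909004; start (x,ẋ)=(0.212064, 0.529866) → end (x,ẋ)=(0.477601, 0.725977)
phase 3: p=0.6672, T=0.600, ωT=1.716960, cosh=2.873594, sinh=2.693983; start (x,ẋ)=(0.477601, 0.725977) → end (x,ẋ)=(0.805822, 0.624525)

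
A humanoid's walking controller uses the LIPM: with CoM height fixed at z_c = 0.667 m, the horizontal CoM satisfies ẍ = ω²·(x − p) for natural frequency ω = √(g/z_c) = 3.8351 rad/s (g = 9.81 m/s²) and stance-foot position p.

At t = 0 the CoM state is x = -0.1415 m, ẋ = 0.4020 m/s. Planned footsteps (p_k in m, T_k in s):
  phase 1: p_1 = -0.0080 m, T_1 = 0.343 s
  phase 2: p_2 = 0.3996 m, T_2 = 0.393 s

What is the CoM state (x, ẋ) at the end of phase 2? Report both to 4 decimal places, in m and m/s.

x = -0.8138, ẋ = -4.2529

phase 1: p=-0.0080, T=0.343, ωT=1.315439, cosh=1.997372, sinh=1.729016; start (x,ẋ)=(-0.141500, 0.402000) → end (x,ẋ)=(-0.093412, -0.082288)
phase 2: p=0.3996, T=0.393, ωT=1.507194, cosh=2.367789, sinh=2.146259; start (x,ẋ)=(-0.093412, -0.082288) → end (x,ẋ)=(-0.813799, -4.252876)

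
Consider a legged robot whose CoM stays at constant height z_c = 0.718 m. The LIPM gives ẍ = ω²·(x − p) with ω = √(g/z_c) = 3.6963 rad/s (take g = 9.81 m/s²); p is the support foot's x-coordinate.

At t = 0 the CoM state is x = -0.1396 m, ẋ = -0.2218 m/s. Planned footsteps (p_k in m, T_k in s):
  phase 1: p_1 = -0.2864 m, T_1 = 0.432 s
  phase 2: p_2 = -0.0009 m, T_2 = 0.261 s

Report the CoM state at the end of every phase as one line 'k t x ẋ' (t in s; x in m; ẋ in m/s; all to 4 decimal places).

1 0.4320 -0.0512 0.7146
2 0.6930 0.1403 0.8652

phase 1: p=-0.2864, T=0.432, ωT=1.596802, cosh=2.569880, sinh=2.367336; start (x,ẋ)=(-0.139600, -0.221800) → end (x,ẋ)=(-0.051196, 0.714557)
phase 2: p=-0.0009, T=0.261, ωT=0.964734, cosh=1.502587, sinh=1.121503; start (x,ẋ)=(-0.051196, 0.714557) → end (x,ẋ)=(0.140331, 0.865187)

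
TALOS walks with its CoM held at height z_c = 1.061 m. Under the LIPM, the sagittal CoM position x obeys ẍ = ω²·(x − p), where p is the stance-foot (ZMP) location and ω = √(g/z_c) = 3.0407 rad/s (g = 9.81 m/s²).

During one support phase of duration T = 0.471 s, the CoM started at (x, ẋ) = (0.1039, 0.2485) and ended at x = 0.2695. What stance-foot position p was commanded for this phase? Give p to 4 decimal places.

ωT = 3.0407·0.471 = 1.432170; cosh(ωT) = 2.213283, sinh(ωT) = 1.974493
x(T) = p + (x₀−p)·cosh(ωT) + (ẋ₀/ω)·sinh(ωT) ⇒ p·(1 − cosh) = x(T) − x₀·cosh − (ẋ₀/ω)·sinh
numerator   = 0.2695 − (0.1039)·2.213283 − (0.2485/3.0407)·1.974493 = -0.121825
denominator = 1 − 2.213283 = -1.213283
p = -0.121825 / -1.213283 = 0.1004

p = 0.1004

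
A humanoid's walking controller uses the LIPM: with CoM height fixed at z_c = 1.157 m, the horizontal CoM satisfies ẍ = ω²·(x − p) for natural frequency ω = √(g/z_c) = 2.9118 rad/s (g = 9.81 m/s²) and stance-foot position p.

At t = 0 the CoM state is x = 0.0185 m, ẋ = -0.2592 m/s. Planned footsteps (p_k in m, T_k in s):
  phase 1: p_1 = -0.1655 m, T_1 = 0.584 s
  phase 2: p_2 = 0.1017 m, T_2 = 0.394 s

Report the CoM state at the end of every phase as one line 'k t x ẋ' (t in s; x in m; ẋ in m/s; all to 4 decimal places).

1 0.5840 0.1195 0.6848
2 0.9780 0.4656 1.2605

phase 1: p=-0.1655, T=0.584, ωT=1.700491, cosh=2.829615, sinh=2.647022; start (x,ẋ)=(0.018500, -0.259200) → end (x,ẋ)=(0.119519, 0.684762)
phase 2: p=0.1017, T=0.394, ωT=1.147249, cosh=1.733513, sinh=1.416004; start (x,ẋ)=(0.119519, 0.684762) → end (x,ẋ)=(0.465588, 1.260513)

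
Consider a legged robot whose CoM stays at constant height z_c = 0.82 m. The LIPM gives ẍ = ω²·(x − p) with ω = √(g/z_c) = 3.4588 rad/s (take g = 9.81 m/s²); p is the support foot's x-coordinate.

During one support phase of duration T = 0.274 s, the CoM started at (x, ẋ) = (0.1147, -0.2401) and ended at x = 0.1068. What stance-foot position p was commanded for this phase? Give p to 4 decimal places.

p = -0.0263

ωT = 3.4588·0.274 = 0.947711; cosh(ωT) = 1.483713, sinh(ωT) = 1.096086
x(T) = p + (x₀−p)·cosh(ωT) + (ẋ₀/ω)·sinh(ωT) ⇒ p·(1 − cosh) = x(T) − x₀·cosh − (ẋ₀/ω)·sinh
numerator   = 0.1068 − (0.1147)·1.483713 − (-0.2401/3.4588)·1.096086 = 0.012705
denominator = 1 − 1.483713 = -0.483713
p = 0.012705 / -0.483713 = -0.0263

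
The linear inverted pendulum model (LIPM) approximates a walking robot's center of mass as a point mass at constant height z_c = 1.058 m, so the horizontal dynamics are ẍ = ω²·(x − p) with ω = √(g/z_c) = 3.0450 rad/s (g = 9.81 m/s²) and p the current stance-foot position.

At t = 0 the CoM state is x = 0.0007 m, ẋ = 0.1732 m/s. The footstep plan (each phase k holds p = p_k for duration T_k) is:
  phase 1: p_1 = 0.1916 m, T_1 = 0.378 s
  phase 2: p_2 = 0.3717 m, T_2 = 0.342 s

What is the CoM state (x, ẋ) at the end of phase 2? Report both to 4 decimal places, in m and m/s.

phase 1: p=0.1916, T=0.378, ωT=1.151010, cosh=1.738851, sinh=1.422534; start (x,ẋ)=(0.000700, 0.173200) → end (x,ẋ)=(-0.059433, -0.525736)
phase 2: p=0.3717, T=0.342, ωT=1.041390, cosh=1.593058, sinh=1.240094; start (x,ẋ)=(-0.059433, -0.525736) → end (x,ẋ)=(-0.529229, -2.465523)

x = -0.5292, ẋ = -2.4655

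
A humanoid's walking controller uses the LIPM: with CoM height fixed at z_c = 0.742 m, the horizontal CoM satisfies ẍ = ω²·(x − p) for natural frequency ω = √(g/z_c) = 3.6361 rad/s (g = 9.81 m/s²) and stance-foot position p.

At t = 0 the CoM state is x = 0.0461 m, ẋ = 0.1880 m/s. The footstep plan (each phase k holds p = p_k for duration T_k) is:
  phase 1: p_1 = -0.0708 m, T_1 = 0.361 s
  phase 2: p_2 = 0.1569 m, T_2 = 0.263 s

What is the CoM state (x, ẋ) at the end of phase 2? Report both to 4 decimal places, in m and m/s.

x = 0.6354, ẋ = 2.0335

phase 1: p=-0.0708, T=0.361, ωT=1.312632, cosh=1.992526, sinh=1.723415; start (x,ẋ)=(0.046100, 0.188000) → end (x,ẋ)=(0.251233, 1.107150)
phase 2: p=0.1569, T=0.263, ωT=0.956294, cosh=1.493175, sinh=1.108861; start (x,ẋ)=(0.251233, 1.107150) → end (x,ẋ)=(0.635391, 2.033514)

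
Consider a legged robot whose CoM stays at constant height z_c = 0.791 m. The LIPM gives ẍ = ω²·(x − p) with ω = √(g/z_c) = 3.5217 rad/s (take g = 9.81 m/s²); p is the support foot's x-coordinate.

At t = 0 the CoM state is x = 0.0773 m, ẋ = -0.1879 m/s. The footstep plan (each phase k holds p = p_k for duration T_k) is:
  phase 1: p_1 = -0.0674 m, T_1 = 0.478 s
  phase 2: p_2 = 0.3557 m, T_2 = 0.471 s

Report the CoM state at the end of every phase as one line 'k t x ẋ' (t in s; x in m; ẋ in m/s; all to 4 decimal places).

1 0.4780 0.1969 0.8012
2 0.9490 0.4993 0.7647

phase 1: p=-0.0674, T=0.478, ωT=1.683373, cosh=2.784714, sinh=2.598968; start (x,ẋ)=(0.077300, -0.187900) → end (x,ẋ)=(0.196880, 0.801160)
phase 2: p=0.3557, T=0.471, ωT=1.658721, cosh=2.721485, sinh=2.531102; start (x,ẋ)=(0.196880, 0.801160) → end (x,ẋ)=(0.499282, 0.764662)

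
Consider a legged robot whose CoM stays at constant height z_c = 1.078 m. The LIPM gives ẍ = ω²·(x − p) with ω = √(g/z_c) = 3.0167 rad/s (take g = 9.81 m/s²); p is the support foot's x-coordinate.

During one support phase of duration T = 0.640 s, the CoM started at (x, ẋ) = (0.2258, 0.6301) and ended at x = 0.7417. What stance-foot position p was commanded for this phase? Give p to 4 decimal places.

p = 0.3008

ωT = 3.0167·0.640 = 1.930688; cosh(ωT) = 3.519650, sinh(ωT) = 3.374602
x(T) = p + (x₀−p)·cosh(ωT) + (ẋ₀/ω)·sinh(ωT) ⇒ p·(1 − cosh) = x(T) − x₀·cosh − (ẋ₀/ω)·sinh
numerator   = 0.7417 − (0.2258)·3.519650 − (0.6301/3.0167)·3.374602 = -0.757892
denominator = 1 − 3.519650 = -2.519650
p = -0.757892 / -2.519650 = 0.3008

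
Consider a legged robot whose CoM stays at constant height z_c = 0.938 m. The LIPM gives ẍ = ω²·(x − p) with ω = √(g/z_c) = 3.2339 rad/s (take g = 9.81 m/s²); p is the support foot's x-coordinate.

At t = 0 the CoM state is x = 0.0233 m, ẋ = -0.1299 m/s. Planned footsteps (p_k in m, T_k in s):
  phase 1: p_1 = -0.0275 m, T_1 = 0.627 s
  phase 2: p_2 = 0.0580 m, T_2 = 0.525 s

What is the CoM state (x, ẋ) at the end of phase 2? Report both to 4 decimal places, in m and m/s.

x = 0.0383, ẋ = -0.0201

phase 1: p=-0.0275, T=0.627, ωT=2.027655, cosh=3.863949, sinh=3.732305; start (x,ẋ)=(0.023300, -0.129900) → end (x,ẋ)=(0.018869, 0.111224)
phase 2: p=0.0580, T=0.525, ωT=1.697798, cosh=2.822495, sinh=2.639409; start (x,ẋ)=(0.018869, 0.111224) → end (x,ẋ)=(0.038329, -0.020080)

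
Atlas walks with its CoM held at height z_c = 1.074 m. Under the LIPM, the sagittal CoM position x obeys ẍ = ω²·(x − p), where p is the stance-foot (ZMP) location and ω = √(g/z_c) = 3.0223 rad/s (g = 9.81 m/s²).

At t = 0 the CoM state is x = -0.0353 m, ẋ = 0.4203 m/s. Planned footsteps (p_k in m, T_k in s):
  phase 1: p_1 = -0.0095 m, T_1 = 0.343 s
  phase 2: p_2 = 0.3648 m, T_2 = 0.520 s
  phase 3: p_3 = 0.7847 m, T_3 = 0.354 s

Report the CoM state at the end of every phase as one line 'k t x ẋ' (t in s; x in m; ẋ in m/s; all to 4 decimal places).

phase 1: p=-0.0095, T=0.343, ωT=1.036649, cosh=1.587197, sinh=1.232555; start (x,ẋ)=(-0.035300, 0.420300) → end (x,ẋ)=(0.120957, 0.570990)
phase 2: p=0.3648, T=0.520, ωT=1.571596, cosh=2.511020, sinh=2.303306; start (x,ẋ)=(0.120957, 0.570990) → end (x,ẋ)=(0.187659, -0.263692)
phase 3: p=0.7847, T=0.354, ωT=1.069894, cosh=1.629058, sinh=1.286013; start (x,ẋ)=(0.187659, -0.263692) → end (x,ẋ)=(-0.300117, -2.750097)

1 0.3430 0.1210 0.5710
2 0.8630 0.1877 -0.2637
3 1.2170 -0.3001 -2.7501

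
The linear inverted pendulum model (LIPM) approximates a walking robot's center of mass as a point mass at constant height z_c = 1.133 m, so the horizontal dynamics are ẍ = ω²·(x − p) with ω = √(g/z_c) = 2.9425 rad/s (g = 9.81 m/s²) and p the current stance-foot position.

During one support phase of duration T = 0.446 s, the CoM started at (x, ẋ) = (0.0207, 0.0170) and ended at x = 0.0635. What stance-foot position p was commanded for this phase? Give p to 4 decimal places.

p = -0.0124

ωT = 2.9425·0.446 = 1.312355; cosh(ωT) = 1.992049, sinh(ωT) = 1.722863
x(T) = p + (x₀−p)·cosh(ωT) + (ẋ₀/ω)·sinh(ωT) ⇒ p·(1 − cosh) = x(T) − x₀·cosh − (ẋ₀/ω)·sinh
numerator   = 0.0635 − (0.0207)·1.992049 − (0.0170/2.9425)·1.722863 = 0.012311
denominator = 1 − 1.992049 = -0.992049
p = 0.012311 / -0.992049 = -0.0124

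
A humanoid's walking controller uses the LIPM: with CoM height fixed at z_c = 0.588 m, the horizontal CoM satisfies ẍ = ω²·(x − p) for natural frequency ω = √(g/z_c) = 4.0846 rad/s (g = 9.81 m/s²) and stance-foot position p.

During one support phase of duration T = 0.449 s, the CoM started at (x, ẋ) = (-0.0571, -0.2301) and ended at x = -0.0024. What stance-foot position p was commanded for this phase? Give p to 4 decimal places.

p = -0.1596

ωT = 4.0846·0.449 = 1.833985; cosh(ωT) = 3.209278, sinh(ωT) = 3.049503
x(T) = p + (x₀−p)·cosh(ωT) + (ẋ₀/ω)·sinh(ωT) ⇒ p·(1 − cosh) = x(T) − x₀·cosh − (ẋ₀/ω)·sinh
numerator   = -0.0024 − (-0.0571)·3.209278 − (-0.2301/4.0846)·3.049503 = 0.352639
denominator = 1 − 3.209278 = -2.209278
p = 0.352639 / -2.209278 = -0.1596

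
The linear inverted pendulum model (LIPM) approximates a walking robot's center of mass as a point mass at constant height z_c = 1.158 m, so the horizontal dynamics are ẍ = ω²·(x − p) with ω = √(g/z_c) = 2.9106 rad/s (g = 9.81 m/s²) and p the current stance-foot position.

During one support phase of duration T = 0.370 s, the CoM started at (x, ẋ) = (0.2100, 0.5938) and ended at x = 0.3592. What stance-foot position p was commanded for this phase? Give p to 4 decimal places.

p = 0.3910

ωT = 2.9106·0.370 = 1.076922; cosh(ωT) = 1.638136, sinh(ωT) = 1.297494
x(T) = p + (x₀−p)·cosh(ωT) + (ẋ₀/ω)·sinh(ωT) ⇒ p·(1 − cosh) = x(T) − x₀·cosh − (ẋ₀/ω)·sinh
numerator   = 0.3592 − (0.2100)·1.638136 − (0.5938/2.9106)·1.297494 = -0.249514
denominator = 1 − 1.638136 = -0.638136
p = -0.249514 / -0.638136 = 0.3910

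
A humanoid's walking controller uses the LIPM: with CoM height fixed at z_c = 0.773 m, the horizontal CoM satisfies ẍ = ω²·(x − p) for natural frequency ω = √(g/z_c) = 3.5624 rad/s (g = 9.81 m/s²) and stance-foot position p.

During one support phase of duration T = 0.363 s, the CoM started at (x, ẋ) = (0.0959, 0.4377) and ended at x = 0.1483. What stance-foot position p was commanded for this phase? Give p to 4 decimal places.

p = 0.2571

ωT = 3.5624·0.363 = 1.293151; cosh(ωT) = 1.959328, sinh(ωT) = 1.684924
x(T) = p + (x₀−p)·cosh(ωT) + (ẋ₀/ω)·sinh(ωT) ⇒ p·(1 − cosh) = x(T) − x₀·cosh − (ẋ₀/ω)·sinh
numerator   = 0.1483 − (0.0959)·1.959328 − (0.4377/3.5624)·1.684924 = -0.246620
denominator = 1 − 1.959328 = -0.959328
p = -0.246620 / -0.959328 = 0.2571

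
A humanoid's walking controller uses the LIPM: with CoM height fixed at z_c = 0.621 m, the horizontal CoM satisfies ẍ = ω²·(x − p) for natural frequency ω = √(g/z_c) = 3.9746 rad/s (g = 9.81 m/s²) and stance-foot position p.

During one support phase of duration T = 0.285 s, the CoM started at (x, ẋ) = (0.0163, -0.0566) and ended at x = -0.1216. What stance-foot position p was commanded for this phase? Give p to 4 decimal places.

p = 0.1819

ωT = 3.9746·0.285 = 1.132761; cosh(ωT) = 1.713179, sinh(ωT) = 1.391036
x(T) = p + (x₀−p)·cosh(ωT) + (ẋ₀/ω)·sinh(ωT) ⇒ p·(1 − cosh) = x(T) − x₀·cosh − (ẋ₀/ω)·sinh
numerator   = -0.1216 − (0.0163)·1.713179 − (-0.0566/3.9746)·1.391036 = -0.129716
denominator = 1 − 1.713179 = -0.713179
p = -0.129716 / -0.713179 = 0.1819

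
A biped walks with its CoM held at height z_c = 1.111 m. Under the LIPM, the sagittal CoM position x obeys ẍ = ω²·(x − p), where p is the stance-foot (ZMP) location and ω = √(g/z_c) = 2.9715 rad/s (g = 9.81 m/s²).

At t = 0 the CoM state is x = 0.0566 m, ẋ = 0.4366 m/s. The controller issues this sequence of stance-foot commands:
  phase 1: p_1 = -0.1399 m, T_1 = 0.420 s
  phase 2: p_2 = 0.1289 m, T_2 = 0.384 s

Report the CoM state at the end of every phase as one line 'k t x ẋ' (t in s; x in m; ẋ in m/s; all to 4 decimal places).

phase 1: p=-0.1399, T=0.420, ωT=1.248030, cosh=1.885272, sinh=1.598202; start (x,ẋ)=(0.056600, 0.436600) → end (x,ẋ)=(0.465378, 1.756299)
phase 2: p=0.1289, T=0.384, ωT=1.141056, cosh=1.724777, sinh=1.405295; start (x,ẋ)=(0.465378, 1.756299) → end (x,ẋ)=(1.539847, 4.434302)

1 0.4200 0.4654 1.7563
2 0.8040 1.5398 4.4343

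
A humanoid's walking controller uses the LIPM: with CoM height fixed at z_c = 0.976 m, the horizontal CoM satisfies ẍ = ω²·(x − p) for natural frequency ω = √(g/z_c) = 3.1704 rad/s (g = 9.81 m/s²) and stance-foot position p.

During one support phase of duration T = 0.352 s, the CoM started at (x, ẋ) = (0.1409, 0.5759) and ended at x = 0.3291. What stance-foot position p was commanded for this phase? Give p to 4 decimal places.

p = 0.2268

ωT = 3.1704·0.352 = 1.115981; cosh(ωT) = 1.690077, sinh(ωT) = 1.362483
x(T) = p + (x₀−p)·cosh(ωT) + (ẋ₀/ω)·sinh(ωT) ⇒ p·(1 − cosh) = x(T) − x₀·cosh − (ẋ₀/ω)·sinh
numerator   = 0.3291 − (0.1409)·1.690077 − (0.5759/3.1704)·1.362483 = -0.156526
denominator = 1 − 1.690077 = -0.690077
p = -0.156526 / -0.690077 = 0.2268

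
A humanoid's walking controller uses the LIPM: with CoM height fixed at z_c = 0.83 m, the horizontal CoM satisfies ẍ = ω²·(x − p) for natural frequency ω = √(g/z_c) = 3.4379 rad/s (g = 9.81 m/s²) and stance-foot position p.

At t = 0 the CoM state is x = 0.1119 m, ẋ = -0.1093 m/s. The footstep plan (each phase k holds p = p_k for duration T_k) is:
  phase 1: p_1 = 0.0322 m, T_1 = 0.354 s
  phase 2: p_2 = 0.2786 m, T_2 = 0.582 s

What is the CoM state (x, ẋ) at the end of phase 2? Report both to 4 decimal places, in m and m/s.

phase 1: p=0.0322, T=0.354, ωT=1.217017, cosh=1.836605, sinh=1.540493; start (x,ẋ)=(0.111900, -0.109300) → end (x,ẋ)=(0.129601, 0.221355)
phase 2: p=0.2786, T=0.582, ωT=2.000858, cosh=3.765308, sinh=3.630089; start (x,ẋ)=(0.129601, 0.221355) → end (x,ẋ)=(-0.048698, -1.026020)

x = -0.0487, ẋ = -1.0260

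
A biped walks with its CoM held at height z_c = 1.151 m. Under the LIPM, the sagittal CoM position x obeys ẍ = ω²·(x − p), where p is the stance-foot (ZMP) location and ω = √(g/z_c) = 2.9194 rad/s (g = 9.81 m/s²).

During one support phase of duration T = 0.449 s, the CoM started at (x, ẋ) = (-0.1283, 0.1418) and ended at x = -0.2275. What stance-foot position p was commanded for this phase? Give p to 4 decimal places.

p = 0.0564

ωT = 2.9194·0.449 = 1.310811; cosh(ωT) = 1.989390, sinh(ωT) = 1.719789
x(T) = p + (x₀−p)·cosh(ωT) + (ẋ₀/ω)·sinh(ωT) ⇒ p·(1 − cosh) = x(T) − x₀·cosh − (ẋ₀/ω)·sinh
numerator   = -0.2275 − (-0.1283)·1.989390 − (0.1418/2.9194)·1.719789 = -0.055794
denominator = 1 − 1.989390 = -0.989390
p = -0.055794 / -0.989390 = 0.0564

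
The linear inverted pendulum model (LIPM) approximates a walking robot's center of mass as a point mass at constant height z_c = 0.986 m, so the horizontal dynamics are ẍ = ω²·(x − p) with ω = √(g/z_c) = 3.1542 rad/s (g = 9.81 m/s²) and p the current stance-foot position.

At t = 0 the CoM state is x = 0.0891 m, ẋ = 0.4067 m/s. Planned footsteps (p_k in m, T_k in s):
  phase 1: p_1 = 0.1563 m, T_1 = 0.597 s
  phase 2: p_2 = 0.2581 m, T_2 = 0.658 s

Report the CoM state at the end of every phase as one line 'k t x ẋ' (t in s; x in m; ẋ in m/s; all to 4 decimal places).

phase 1: p=0.1563, T=0.597, ωT=1.883057, cosh=3.362848, sinh=3.210724; start (x,ẋ)=(0.089100, 0.406700) → end (x,ẋ)=(0.344305, 0.687118)
phase 2: p=0.2581, T=0.658, ωT=2.075464, cosh=4.046869, sinh=3.921371; start (x,ẋ)=(0.344305, 0.687118) → end (x,ẋ)=(1.461200, 3.846925)

1 0.5970 0.3443 0.6871
2 1.2550 1.4612 3.8469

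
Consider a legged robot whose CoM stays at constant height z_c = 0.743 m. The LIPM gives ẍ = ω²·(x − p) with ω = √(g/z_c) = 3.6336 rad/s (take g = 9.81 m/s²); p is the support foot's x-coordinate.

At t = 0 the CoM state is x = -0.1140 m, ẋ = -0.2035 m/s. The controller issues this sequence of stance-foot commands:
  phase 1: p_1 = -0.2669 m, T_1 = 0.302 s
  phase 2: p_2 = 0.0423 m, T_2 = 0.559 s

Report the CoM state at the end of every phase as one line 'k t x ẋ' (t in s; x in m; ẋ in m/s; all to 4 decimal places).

1 0.3020 -0.0869 0.4008
2 0.8610 -0.0454 -0.2044

phase 1: p=-0.2669, T=0.302, ωT=1.097347, cosh=1.664981, sinh=1.331226; start (x,ẋ)=(-0.114000, -0.203500) → end (x,ẋ)=(-0.086880, 0.400775)
phase 2: p=0.0423, T=0.559, ωT=2.031182, cosh=3.877137, sinh=3.745957; start (x,ẋ)=(-0.086880, 0.400775) → end (x,ẋ)=(-0.045380, -0.204444)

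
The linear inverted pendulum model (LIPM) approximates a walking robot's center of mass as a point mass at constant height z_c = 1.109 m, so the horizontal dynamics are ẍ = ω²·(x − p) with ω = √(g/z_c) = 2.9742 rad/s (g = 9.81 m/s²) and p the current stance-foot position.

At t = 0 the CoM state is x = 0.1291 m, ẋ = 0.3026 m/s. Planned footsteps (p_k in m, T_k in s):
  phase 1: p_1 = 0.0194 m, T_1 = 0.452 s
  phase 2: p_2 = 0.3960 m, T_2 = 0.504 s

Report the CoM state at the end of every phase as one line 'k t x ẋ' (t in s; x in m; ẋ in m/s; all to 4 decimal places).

phase 1: p=0.0194, T=0.452, ωT=1.344338, cosh=2.048180, sinh=1.787468; start (x,ẋ)=(0.129100, 0.302600) → end (x,ẋ)=(0.425945, 1.202976)
phase 2: p=0.3960, T=0.504, ωT=1.498997, cosh=2.350275, sinh=2.126921; start (x,ẋ)=(0.425945, 1.202976) → end (x,ẋ)=(1.326656, 3.016755)

1 0.4520 0.4259 1.2030
2 0.9560 1.3267 3.0168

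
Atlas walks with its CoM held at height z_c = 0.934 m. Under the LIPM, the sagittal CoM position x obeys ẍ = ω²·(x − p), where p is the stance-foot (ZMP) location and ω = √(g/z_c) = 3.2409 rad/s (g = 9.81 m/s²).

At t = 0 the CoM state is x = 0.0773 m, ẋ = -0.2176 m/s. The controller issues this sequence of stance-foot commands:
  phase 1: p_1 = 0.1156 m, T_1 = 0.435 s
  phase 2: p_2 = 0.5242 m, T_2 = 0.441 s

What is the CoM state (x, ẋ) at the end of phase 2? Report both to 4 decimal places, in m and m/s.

x = -1.2784, ẋ = -5.5304

phase 1: p=0.1156, T=0.435, ωT=1.409791, cosh=2.169648, sinh=1.925454; start (x,ẋ)=(0.077300, -0.217600) → end (x,ẋ)=(-0.096776, -0.711115)
phase 2: p=0.5242, T=0.441, ωT=1.429237, cosh=2.207502, sinh=1.968010; start (x,ẋ)=(-0.096776, -0.711115) → end (x,ẋ)=(-1.278424, -5.530450)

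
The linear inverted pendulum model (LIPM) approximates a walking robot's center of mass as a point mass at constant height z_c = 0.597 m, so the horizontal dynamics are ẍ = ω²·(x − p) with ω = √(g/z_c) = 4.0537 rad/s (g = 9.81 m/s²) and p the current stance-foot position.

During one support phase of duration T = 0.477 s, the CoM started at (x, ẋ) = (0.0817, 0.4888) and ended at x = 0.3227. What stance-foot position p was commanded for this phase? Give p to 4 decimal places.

p = 0.1478

ωT = 4.0537·0.477 = 1.933615; cosh(ωT) = 3.529542, sinh(ωT) = 3.384918
x(T) = p + (x₀−p)·cosh(ωT) + (ẋ₀/ω)·sinh(ωT) ⇒ p·(1 − cosh) = x(T) − x₀·cosh − (ẋ₀/ω)·sinh
numerator   = 0.3227 − (0.0817)·3.529542 − (0.4888/4.0537)·3.384918 = -0.373821
denominator = 1 − 3.529542 = -2.529542
p = -0.373821 / -2.529542 = 0.1478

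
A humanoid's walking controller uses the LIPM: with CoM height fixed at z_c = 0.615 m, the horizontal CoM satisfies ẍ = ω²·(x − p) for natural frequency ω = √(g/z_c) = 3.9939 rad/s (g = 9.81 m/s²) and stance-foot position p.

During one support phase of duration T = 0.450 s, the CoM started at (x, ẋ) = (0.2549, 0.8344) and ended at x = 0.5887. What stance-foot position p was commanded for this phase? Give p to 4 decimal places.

p = 0.3878

ωT = 3.9939·0.450 = 1.797255; cosh(ωT) = 3.099409, sinh(ωT) = 2.933655
x(T) = p + (x₀−p)·cosh(ωT) + (ẋ₀/ω)·sinh(ωT) ⇒ p·(1 − cosh) = x(T) − x₀·cosh − (ẋ₀/ω)·sinh
numerator   = 0.5887 − (0.2549)·3.099409 − (0.8344/3.9939)·2.933655 = -0.814234
denominator = 1 − 3.099409 = -2.099409
p = -0.814234 / -2.099409 = 0.3878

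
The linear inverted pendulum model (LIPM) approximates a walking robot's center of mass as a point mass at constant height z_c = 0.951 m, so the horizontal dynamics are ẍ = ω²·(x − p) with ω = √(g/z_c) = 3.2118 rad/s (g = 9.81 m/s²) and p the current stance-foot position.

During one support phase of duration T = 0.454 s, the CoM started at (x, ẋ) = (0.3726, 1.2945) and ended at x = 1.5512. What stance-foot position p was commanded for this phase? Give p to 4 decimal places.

p = 0.0886

ωT = 3.2118·0.454 = 1.458157; cosh(ωT) = 2.265348, sinh(ωT) = 2.032684
x(T) = p + (x₀−p)·cosh(ωT) + (ẋ₀/ω)·sinh(ωT) ⇒ p·(1 − cosh) = x(T) − x₀·cosh − (ẋ₀/ω)·sinh
numerator   = 1.5512 − (0.3726)·2.265348 − (1.2945/3.2118)·2.032684 = -0.112132
denominator = 1 − 2.265348 = -1.265348
p = -0.112132 / -1.265348 = 0.0886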